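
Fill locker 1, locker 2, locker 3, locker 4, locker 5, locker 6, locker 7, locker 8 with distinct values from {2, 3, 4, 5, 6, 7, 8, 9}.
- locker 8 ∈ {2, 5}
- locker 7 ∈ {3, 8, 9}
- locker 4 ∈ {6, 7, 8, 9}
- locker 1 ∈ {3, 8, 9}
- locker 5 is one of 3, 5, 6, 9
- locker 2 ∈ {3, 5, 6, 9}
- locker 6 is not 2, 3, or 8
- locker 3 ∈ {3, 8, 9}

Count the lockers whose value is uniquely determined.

3

The 8 variables together cover exactly {2, 3, 4, 5, 6, 7, 8, 9} — 8 values for 8 variables — and 2 appears only in locker 8's list, so locker 8 = 2.
The 7 still-open variables together cover exactly {3, 4, 5, 6, 7, 8, 9} — 7 values for 7 variables — and 4 appears only in locker 6's list, so locker 6 = 4.
The 6 still-open variables together cover exactly {3, 5, 6, 7, 8, 9} — 6 values for 6 variables — and 7 appears only in locker 4's list, so locker 4 = 7.
locker 1, locker 3, locker 7 between them cover only {3, 8, 9} — a naked triple. Remove those values from locker 2, locker 5.
Determined: locker 4=7, locker 6=4, locker 8=2. The other lockers each still have more than one consistent value. That makes 3.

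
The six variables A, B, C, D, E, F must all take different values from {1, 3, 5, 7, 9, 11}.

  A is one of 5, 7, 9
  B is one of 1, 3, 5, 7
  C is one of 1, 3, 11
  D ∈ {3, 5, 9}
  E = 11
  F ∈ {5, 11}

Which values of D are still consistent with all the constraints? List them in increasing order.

3, 9

E has just one choice, so E = 11. Eliminate 11 elsewhere: C, F.
F's domain is down to {5}, so F = 5. Remove 5 from A, B, D.
No further eliminations apply; D can still be any of 3, 9.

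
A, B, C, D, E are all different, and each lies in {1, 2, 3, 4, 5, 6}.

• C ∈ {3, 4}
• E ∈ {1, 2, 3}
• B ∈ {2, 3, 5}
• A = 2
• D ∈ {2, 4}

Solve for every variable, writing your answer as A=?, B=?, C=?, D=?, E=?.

A's domain is down to {2}, so A = 2. Remove 2 from B, D, E.
D has just one choice, so D = 4. Eliminate 4 elsewhere: C.
C has just one choice, so C = 3. So B, E can't be 3.
E has just one choice, so E = 1.
B must be 5 (only option left).

A=2, B=5, C=3, D=4, E=1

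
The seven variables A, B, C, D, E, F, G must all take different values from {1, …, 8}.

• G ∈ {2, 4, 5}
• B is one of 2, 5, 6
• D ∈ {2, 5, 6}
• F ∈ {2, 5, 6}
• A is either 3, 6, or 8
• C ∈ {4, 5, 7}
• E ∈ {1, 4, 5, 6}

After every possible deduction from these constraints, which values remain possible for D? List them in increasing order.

2, 5, 6

B, D, F share exactly the 3 values {2, 5, 6}; by pigeonhole those values go to them, so strike 2, 5, 6 from A, C, E, G.
G must be 4 (only option left). So C, E can't be 4.
C's domain is down to {7}, so C = 7.
E's domain is down to {1}, so E = 1.
No further eliminations apply; D can still be any of 2, 5, 6.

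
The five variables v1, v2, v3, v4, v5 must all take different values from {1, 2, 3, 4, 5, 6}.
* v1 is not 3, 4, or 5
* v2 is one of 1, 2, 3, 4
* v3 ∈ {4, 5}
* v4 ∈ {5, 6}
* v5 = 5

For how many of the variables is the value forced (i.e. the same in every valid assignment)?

v5 has just one choice, so v5 = 5. Eliminate 5 elsewhere: v3, v4.
v3 must be 4 (only option left). Remove 4 from v2.
That leaves v4 = 6. So v1 can't be 6.
Determined: v3=4, v4=6, v5=5. The other variables each still have more than one consistent value. That makes 3.

3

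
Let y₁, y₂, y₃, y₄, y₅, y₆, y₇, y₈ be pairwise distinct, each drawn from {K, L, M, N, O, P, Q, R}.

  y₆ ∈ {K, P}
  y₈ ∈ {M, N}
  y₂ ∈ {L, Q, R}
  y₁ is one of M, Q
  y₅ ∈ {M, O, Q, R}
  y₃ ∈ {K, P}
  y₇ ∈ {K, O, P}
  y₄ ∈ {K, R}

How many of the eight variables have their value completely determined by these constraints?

4

Among the 8 variables, L fits only y₂ (and all 8 values in {K, L, M, N, O, P, Q, R} must be used), so y₂ = L.
Among the 7 still-open variables, N fits only y₈ (and all 7 values in {K, M, N, O, P, Q, R} must be used), so y₈ = N.
y₃ and y₆ share exactly the 2 values {K, P}; by pigeonhole those values go to them, so strike K, P from y₄, y₇.
y₄ has just one choice, so y₄ = R. Strike R from y₅.
That leaves y₇ = O. Remove O from y₅.
Determined: y₂=L, y₄=R, y₇=O, y₈=N. The other variables each still have more than one consistent value. That makes 4.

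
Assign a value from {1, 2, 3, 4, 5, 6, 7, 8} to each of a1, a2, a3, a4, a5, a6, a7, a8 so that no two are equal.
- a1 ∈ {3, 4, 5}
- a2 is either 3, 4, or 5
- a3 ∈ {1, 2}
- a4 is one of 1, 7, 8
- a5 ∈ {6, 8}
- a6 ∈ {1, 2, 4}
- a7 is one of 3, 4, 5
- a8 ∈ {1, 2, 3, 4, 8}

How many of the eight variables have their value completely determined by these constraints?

The 8 variables draw from only 8 values {1, 2, 3, 4, 5, 6, 7, 8}, so each is used; only a5 can be 6, hence a5 = 6.
Among the 7 still-open variables, 7 fits only a4 (and all 7 values in {1, 2, 3, 4, 5, 7, 8} must be used), so a4 = 7.
Among the 6 still-open variables, 8 fits only a8 (and all 6 values in {1, 2, 3, 4, 5, 8} must be used), so a8 = 8.
a1, a2, a7 between them cover only {3, 4, 5} — a naked triple. Remove those values from a6.
Determined: a4=7, a5=6, a8=8. The other variables each still have more than one consistent value. That makes 3.

3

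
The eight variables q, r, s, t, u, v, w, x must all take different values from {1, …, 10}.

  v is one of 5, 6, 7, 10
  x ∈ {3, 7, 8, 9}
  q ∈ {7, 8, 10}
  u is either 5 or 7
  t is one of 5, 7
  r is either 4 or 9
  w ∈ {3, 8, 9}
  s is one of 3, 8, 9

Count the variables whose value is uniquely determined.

3

Among the 8 variables, 4 fits only r (and all 8 values in {3, 4, 5, 6, 7, 8, 9, 10} must be used), so r = 4.
The 7 still-open variables together cover exactly {3, 5, 6, 7, 8, 9, 10} — 7 values for 7 variables — and 6 appears only in v's list, so v = 6.
Among the 6 still-open variables, 10 fits only q (and all 6 values in {3, 5, 7, 8, 9, 10} must be used), so q = 10.
The 2 variables t and u are confined to {5, 7}, which locks those values in; drop them from x.
Determined: q=10, r=4, v=6. The other variables each still have more than one consistent value. That makes 3.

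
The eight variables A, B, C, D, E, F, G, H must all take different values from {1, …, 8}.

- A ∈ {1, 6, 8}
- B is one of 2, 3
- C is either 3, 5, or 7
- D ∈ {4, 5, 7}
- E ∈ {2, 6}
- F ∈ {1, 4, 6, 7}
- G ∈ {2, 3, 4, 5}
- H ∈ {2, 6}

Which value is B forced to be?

3

Among the 8 variables, 8 fits only A (and all 8 values in {1, 2, 3, 4, 5, 6, 7, 8} must be used), so A = 8.
The 7 still-open variables draw from only 7 values {1, 2, 3, 4, 5, 6, 7}, so each is used; only F can be 1, hence F = 1.
E and H between them cover only {2, 6} — a naked pair. Remove those values from B, G.
So B = 3.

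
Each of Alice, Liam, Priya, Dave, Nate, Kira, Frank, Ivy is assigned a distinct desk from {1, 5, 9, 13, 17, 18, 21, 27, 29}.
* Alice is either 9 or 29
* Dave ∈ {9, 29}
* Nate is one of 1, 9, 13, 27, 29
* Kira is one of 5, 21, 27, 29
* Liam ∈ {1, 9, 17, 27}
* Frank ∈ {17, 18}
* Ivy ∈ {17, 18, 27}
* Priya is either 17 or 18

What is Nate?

13

The 2 variables Alice and Dave are confined to {9, 29}, which locks those values in; drop them from Liam, Nate, Kira.
The 2 variables Priya and Frank are confined to {17, 18}, which locks those values in; drop them from Liam, Ivy.
That leaves Ivy = 27. Eliminate 27 elsewhere: Liam, Nate, Kira.
Liam's domain is down to {1}, so Liam = 1. Eliminate 1 elsewhere: Nate.
So Nate = 13.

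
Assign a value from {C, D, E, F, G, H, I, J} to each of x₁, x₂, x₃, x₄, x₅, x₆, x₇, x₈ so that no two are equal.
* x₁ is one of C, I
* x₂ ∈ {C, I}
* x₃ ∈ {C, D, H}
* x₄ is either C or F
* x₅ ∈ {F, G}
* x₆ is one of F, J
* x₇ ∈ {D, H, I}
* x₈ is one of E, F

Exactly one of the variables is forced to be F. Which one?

The 8 variables together cover exactly {C, D, E, F, G, H, I, J} — 8 values for 8 variables — and E appears only in x₈'s list, so x₈ = E.
The 7 still-open variables together cover exactly {C, D, F, G, H, I, J} — 7 values for 7 variables — and G appears only in x₅'s list, so x₅ = G.
The 6 still-open variables draw from only 6 values {C, D, F, H, I, J}, so each is used; only x₆ can be J, hence x₆ = J.
Among the 5 still-open variables, F fits only x₄ (and all 5 values in {C, D, F, H, I} must be used), so x₄ = F.

x₄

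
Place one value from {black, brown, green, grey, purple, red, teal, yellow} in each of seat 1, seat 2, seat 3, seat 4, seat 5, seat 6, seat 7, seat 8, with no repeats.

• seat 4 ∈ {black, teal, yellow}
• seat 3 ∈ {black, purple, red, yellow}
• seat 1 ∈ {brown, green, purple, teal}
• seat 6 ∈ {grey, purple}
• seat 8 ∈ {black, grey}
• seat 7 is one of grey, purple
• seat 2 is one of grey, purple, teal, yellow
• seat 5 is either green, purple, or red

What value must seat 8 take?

The 8 variables together cover exactly {black, brown, green, grey, purple, red, teal, yellow} — 8 values for 8 variables — and brown appears only in seat 1's list, so seat 1 = brown.
Among the 7 still-open variables, green fits only seat 5 (and all 7 values in {black, green, grey, purple, red, teal, yellow} must be used), so seat 5 = green.
The 6 still-open variables draw from only 6 values {black, grey, purple, red, teal, yellow}, so each is used; only seat 3 can be red, hence seat 3 = red.
seat 6 and seat 7 share exactly the 2 values {grey, purple}; by pigeonhole those values go to them, so strike grey, purple from seat 2, seat 8.
So seat 8 = black.

black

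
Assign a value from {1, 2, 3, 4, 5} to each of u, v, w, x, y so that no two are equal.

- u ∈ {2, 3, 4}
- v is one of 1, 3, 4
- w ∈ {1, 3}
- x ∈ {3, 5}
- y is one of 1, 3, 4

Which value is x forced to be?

The 5 variables draw from only 5 values {1, 2, 3, 4, 5}, so each is used; only u can be 2, hence u = 2.
The 4 still-open variables together cover exactly {1, 3, 4, 5} — 4 values for 4 variables — and 5 appears only in x's list, so x = 5.

5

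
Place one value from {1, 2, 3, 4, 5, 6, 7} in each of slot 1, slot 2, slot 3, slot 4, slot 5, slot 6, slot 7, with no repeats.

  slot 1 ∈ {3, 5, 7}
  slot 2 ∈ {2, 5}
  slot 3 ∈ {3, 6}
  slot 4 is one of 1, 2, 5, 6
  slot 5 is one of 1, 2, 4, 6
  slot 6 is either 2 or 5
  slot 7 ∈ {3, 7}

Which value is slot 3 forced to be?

Among the 7 variables, 4 fits only slot 5 (and all 7 values in {1, 2, 3, 4, 5, 6, 7} must be used), so slot 5 = 4.
The 6 still-open variables together cover exactly {1, 2, 3, 5, 6, 7} — 6 values for 6 variables — and 1 appears only in slot 4's list, so slot 4 = 1.
Among the 5 still-open variables, 6 fits only slot 3 (and all 5 values in {2, 3, 5, 6, 7} must be used), so slot 3 = 6.

6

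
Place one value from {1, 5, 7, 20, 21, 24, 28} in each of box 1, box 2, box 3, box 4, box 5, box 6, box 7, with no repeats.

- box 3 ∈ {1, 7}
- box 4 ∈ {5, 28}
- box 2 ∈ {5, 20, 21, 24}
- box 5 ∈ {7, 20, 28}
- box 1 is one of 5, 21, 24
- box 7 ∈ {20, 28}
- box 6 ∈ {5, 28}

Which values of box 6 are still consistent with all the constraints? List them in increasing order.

5, 28

The 7 variables draw from only 7 values {1, 5, 7, 20, 21, 24, 28}, so each is used; only box 3 can be 1, hence box 3 = 1.
The 6 still-open variables together cover exactly {5, 7, 20, 21, 24, 28} — 6 values for 6 variables — and 7 appears only in box 5's list, so box 5 = 7.
The 2 variables box 4 and box 6 are confined to {5, 28}, which locks those values in; drop them from box 1, box 2, box 7.
box 7 must be 20 (only option left). Remove 20 from box 2.
No further eliminations apply; box 6 can still be any of 5, 28.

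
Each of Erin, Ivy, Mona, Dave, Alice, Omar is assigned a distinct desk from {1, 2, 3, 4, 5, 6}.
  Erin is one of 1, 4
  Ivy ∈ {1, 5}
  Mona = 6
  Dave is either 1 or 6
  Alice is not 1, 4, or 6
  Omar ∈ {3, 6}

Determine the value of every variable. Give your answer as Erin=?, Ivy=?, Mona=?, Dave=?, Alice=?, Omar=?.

Mona has just one choice, so Mona = 6. Strike 6 from Dave, Omar.
Dave has just one choice, so Dave = 1. Remove 1 from Erin, Ivy.
Omar must be 3 (only option left). Strike 3 from Alice.
Erin has just one choice, so Erin = 4.
Ivy's domain is down to {5}, so Ivy = 5. So Alice can't be 5.
That leaves Alice = 2.

Erin=4, Ivy=5, Mona=6, Dave=1, Alice=2, Omar=3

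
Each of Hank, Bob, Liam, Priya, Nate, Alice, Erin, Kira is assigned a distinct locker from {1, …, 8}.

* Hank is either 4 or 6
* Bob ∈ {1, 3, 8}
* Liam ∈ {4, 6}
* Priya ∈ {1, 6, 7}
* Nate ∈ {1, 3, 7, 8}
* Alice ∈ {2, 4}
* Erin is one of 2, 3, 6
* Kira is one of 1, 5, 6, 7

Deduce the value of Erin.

The 8 variables draw from only 8 values {1, 2, 3, 4, 5, 6, 7, 8}, so each is used; only Kira can be 5, hence Kira = 5.
The 2 variables Hank and Liam are confined to {4, 6}, which locks those values in; drop them from Priya, Alice, Erin.
Alice has just one choice, so Alice = 2. Strike 2 from Erin.
So Erin = 3.

3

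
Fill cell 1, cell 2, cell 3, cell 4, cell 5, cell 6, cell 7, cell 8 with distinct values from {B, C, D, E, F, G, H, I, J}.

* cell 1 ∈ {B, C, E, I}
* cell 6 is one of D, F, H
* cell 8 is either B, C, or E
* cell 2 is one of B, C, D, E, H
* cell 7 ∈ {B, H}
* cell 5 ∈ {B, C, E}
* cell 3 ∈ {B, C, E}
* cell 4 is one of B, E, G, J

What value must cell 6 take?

F

The 3 variables cell 3, cell 5, cell 8 are confined to {B, C, E}, which locks those values in; drop them from cell 1, cell 2, cell 4, cell 7.
cell 1 must be I (only option left).
That leaves cell 7 = H. Strike H from cell 2, cell 6.
That leaves cell 2 = D. So cell 6 can't be D.
So cell 6 = F.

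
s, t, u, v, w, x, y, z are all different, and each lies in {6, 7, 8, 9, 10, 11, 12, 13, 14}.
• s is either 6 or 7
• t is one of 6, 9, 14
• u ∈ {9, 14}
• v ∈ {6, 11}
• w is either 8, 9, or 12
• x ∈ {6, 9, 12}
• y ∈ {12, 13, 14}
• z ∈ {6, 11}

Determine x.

12

Among the 8 variables, 7 fits only s (and all 8 values in {6, 7, 8, 9, 11, 12, 13, 14} must be used), so s = 7.
The 7 still-open variables draw from only 7 values {6, 8, 9, 11, 12, 13, 14}, so each is used; only w can be 8, hence w = 8.
The 6 still-open variables together cover exactly {6, 9, 11, 12, 13, 14} — 6 values for 6 variables — and 13 appears only in y's list, so y = 13.
The 5 still-open variables together cover exactly {6, 9, 11, 12, 14} — 5 values for 5 variables — and 12 appears only in x's list, so x = 12.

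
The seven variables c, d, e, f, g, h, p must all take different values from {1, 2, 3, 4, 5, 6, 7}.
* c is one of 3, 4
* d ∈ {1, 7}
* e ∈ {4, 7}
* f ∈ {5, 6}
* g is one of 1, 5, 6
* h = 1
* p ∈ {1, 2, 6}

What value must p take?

2

h's domain is down to {1}, so h = 1. So d, g, p can't be 1.
d's domain is down to {7}, so d = 7. Strike 7 from e.
e's domain is down to {4}, so e = 4. Strike 4 from c.
c has just one choice, so c = 3.
The 3 still-open variables draw from only 3 values {2, 5, 6}, so each is used; only p can be 2, hence p = 2.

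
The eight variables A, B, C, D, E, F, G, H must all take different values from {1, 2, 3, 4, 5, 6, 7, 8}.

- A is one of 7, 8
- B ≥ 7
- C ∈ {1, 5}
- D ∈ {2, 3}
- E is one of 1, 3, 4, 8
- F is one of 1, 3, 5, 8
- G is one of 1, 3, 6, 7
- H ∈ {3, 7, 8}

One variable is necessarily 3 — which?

H

The 8 variables together cover exactly {1, 2, 3, 4, 5, 6, 7, 8} — 8 values for 8 variables — and 2 appears only in D's list, so D = 2.
The 7 still-open variables together cover exactly {1, 3, 4, 5, 6, 7, 8} — 7 values for 7 variables — and 4 appears only in E's list, so E = 4.
The 6 still-open variables together cover exactly {1, 3, 5, 6, 7, 8} — 6 values for 6 variables — and 6 appears only in G's list, so G = 6.
A and B share exactly the 2 values {7, 8}; by pigeonhole those values go to them, so strike 7, 8 from F, H.
So 3 goes to H.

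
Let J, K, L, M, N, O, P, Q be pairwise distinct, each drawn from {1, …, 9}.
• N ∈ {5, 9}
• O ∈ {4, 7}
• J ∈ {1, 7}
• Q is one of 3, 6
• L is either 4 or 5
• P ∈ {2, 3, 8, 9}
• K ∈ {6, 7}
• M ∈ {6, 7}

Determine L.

5

K and M share exactly the 2 values {6, 7}; by pigeonhole those values go to them, so strike 6, 7 from J, O, Q.
J's domain is down to {1}, so J = 1.
O must be 4 (only option left). Remove 4 from L.
So L = 5.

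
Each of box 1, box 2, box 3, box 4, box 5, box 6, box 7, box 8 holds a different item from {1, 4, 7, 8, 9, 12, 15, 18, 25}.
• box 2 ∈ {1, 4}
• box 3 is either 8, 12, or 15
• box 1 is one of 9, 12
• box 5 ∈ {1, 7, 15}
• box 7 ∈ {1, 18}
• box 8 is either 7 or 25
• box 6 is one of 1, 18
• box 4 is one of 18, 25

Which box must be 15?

box 5

box 6 and box 7 between them cover only {1, 18} — a naked pair. Remove those values from box 2, box 4, box 5.
box 2 has just one choice, so box 2 = 4.
box 4's domain is down to {25}, so box 4 = 25. So box 8 can't be 25.
box 8 has just one choice, so box 8 = 7. So box 5 can't be 7.
So 15 goes to box 5.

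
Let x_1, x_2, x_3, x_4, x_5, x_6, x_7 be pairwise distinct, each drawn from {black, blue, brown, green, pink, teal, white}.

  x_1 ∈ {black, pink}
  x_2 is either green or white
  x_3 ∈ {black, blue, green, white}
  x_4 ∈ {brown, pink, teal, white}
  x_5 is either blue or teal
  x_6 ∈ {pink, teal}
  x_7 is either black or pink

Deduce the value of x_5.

blue

Among the 7 variables, brown fits only x_4 (and all 7 values in {black, blue, brown, green, pink, teal, white} must be used), so x_4 = brown.
The 2 variables x_1 and x_7 are confined to {black, pink}, which locks those values in; drop them from x_3, x_6.
x_6 has just one choice, so x_6 = teal. So x_5 can't be teal.
So x_5 = blue.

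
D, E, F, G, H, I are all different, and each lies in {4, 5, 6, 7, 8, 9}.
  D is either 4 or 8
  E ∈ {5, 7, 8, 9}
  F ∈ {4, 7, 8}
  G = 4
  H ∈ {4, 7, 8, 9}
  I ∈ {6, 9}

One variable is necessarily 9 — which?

G must be 4 (only option left). So D, F, H can't be 4.
D's domain is down to {8}, so D = 8. Remove 8 from E, F, H.
F has just one choice, so F = 7. Remove 7 from E, H.
So 9 goes to H.

H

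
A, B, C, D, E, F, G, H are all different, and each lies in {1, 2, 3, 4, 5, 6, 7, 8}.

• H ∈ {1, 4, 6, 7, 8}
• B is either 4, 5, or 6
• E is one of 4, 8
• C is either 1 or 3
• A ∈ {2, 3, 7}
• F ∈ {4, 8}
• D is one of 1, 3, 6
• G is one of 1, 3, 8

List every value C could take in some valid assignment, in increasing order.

1, 3

The 8 variables draw from only 8 values {1, 2, 3, 4, 5, 6, 7, 8}, so each is used; only A can be 2, hence A = 2.
The 7 still-open variables together cover exactly {1, 3, 4, 5, 6, 7, 8} — 7 values for 7 variables — and 5 appears only in B's list, so B = 5.
The 6 still-open variables draw from only 6 values {1, 3, 4, 6, 7, 8}, so each is used; only H can be 7, hence H = 7.
Among the 5 still-open variables, 6 fits only D (and all 5 values in {1, 3, 4, 6, 8} must be used), so D = 6.
E and F share exactly the 2 values {4, 8}; by pigeonhole those values go to them, so strike 4, 8 from G.
No further eliminations apply; C can still be any of 1, 3.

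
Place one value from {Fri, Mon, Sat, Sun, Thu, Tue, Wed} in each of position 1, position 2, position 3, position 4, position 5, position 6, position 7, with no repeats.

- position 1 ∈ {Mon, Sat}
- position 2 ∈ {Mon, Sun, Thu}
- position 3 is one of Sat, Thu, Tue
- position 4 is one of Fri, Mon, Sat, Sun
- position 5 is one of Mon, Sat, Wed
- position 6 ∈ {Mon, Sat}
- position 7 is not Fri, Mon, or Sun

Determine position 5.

Wed

The 7 variables draw from only 7 values {Fri, Mon, Sat, Sun, Thu, Tue, Wed}, so each is used; only position 4 can be Fri, hence position 4 = Fri.
The 6 still-open variables together cover exactly {Mon, Sat, Sun, Thu, Tue, Wed} — 6 values for 6 variables — and Sun appears only in position 2's list, so position 2 = Sun.
position 1 and position 6 share exactly the 2 values {Mon, Sat}; by pigeonhole those values go to them, so strike Mon, Sat from position 3, position 5, position 7.
So position 5 = Wed.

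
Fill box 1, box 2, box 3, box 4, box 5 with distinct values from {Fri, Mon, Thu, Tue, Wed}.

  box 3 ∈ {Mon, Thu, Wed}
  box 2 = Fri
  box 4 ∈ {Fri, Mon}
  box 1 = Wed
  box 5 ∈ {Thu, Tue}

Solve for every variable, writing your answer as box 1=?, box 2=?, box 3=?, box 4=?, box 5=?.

box 1=Wed, box 2=Fri, box 3=Thu, box 4=Mon, box 5=Tue

box 1's domain is down to {Wed}, so box 1 = Wed. Remove Wed from box 3.
box 2 has just one choice, so box 2 = Fri. Strike Fri from box 4.
box 4's domain is down to {Mon}, so box 4 = Mon. Strike Mon from box 3.
box 3 must be Thu (only option left). So box 5 can't be Thu.
box 5 has just one choice, so box 5 = Tue.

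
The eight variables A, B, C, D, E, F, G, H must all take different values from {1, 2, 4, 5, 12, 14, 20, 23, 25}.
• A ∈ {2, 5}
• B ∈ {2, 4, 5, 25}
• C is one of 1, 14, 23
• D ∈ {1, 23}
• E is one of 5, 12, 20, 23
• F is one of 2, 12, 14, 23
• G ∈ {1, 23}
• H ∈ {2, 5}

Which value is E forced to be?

20

The 2 variables A and H are confined to {2, 5}, which locks those values in; drop them from B, E, F.
The 2 variables D and G are confined to {1, 23}, which locks those values in; drop them from C, E, F.
C must be 14 (only option left). Eliminate 14 elsewhere: F.
F's domain is down to {12}, so F = 12. Remove 12 from E.
So E = 20.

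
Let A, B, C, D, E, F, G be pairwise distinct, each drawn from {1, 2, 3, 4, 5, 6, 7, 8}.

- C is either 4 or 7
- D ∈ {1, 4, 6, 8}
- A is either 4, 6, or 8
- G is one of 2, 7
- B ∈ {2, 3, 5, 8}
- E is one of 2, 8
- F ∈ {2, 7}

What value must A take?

F and G share exactly the 2 values {2, 7}; by pigeonhole those values go to them, so strike 2, 7 from B, C, E.
That leaves C = 4. So A, D can't be 4.
That leaves E = 8. So A, B, D can't be 8.
So A = 6.

6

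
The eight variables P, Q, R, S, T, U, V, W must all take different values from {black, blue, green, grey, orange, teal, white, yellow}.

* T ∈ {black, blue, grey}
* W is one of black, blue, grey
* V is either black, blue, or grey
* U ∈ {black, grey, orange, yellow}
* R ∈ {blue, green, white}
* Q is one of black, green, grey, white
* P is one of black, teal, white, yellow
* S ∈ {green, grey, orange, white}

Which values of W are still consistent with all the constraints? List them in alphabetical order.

black, blue, grey

Among the 8 variables, teal fits only P (and all 8 values in {black, blue, green, grey, orange, teal, white, yellow} must be used), so P = teal.
Among the 7 still-open variables, yellow fits only U (and all 7 values in {black, blue, green, grey, orange, white, yellow} must be used), so U = yellow.
The 6 still-open variables draw from only 6 values {black, blue, green, grey, orange, white}, so each is used; only S can be orange, hence S = orange.
T, V, W between them cover only {black, blue, grey} — a naked triple. Remove those values from Q, R.
No further eliminations apply; W can still be any of black, blue, grey.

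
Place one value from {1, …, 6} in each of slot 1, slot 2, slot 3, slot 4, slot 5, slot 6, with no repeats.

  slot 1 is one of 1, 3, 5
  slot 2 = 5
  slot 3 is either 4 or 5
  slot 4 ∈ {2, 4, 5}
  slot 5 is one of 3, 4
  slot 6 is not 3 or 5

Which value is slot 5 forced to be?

3

slot 2 has just one choice, so slot 2 = 5. Strike 5 from slot 1, slot 3, slot 4.
slot 3's domain is down to {4}, so slot 3 = 4. Strike 4 from slot 4, slot 5, slot 6.
So slot 5 = 3.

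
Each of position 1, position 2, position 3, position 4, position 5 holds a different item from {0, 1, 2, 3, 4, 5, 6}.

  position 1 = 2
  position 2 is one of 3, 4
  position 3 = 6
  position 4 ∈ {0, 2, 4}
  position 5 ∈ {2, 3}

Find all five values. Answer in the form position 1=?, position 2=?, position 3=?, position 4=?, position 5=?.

position 1=2, position 2=4, position 3=6, position 4=0, position 5=3

position 1's domain is down to {2}, so position 1 = 2. Remove 2 from position 4, position 5.
position 3 must be 6 (only option left).
That leaves position 5 = 3. So position 2 can't be 3.
position 2 has just one choice, so position 2 = 4. Remove 4 from position 4.
position 4 has just one choice, so position 4 = 0.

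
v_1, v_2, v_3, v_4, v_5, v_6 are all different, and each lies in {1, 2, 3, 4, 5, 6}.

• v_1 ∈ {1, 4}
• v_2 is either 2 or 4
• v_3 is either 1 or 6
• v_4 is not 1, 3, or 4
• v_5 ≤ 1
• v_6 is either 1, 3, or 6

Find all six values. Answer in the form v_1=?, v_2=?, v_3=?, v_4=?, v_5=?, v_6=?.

v_1=4, v_2=2, v_3=6, v_4=5, v_5=1, v_6=3

v_5 has just one choice, so v_5 = 1. So v_1, v_3, v_6 can't be 1.
v_1 has just one choice, so v_1 = 4. Remove 4 from v_2.
That leaves v_2 = 2. Strike 2 from v_4.
v_3 must be 6 (only option left). Strike 6 from v_4, v_6.
v_4 has just one choice, so v_4 = 5.
That leaves v_6 = 3.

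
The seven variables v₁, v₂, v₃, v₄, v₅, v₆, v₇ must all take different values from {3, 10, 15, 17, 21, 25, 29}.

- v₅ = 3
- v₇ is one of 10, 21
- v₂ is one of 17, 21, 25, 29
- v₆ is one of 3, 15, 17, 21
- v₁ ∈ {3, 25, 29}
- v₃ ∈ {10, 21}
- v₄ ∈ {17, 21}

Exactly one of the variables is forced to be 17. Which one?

v₅ has just one choice, so v₅ = 3. Strike 3 from v₁, v₆.
The 6 still-open variables draw from only 6 values {10, 15, 17, 21, 25, 29}, so each is used; only v₆ can be 15, hence v₆ = 15.
The 2 variables v₃ and v₇ are confined to {10, 21}, which locks those values in; drop them from v₂, v₄.
So 17 goes to v₄.

v₄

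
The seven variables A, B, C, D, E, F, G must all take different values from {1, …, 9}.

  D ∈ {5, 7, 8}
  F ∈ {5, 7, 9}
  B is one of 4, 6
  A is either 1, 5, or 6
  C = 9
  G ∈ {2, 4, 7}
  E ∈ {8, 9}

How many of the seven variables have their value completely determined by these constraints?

2

C's domain is down to {9}, so C = 9. Remove 9 from E, F.
E must be 8 (only option left). Remove 8 from D.
The 2 variables D and F are confined to {5, 7}, which locks those values in; drop them from A, G.
Determined: C=9, E=8. The other variables each still have more than one consistent value. That makes 2.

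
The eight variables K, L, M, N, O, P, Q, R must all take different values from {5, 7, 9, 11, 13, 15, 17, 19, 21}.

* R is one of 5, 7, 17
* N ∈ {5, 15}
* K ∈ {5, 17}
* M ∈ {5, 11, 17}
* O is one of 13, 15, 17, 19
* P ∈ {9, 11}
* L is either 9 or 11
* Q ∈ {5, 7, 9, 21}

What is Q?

L and P share exactly the 2 values {9, 11}; by pigeonhole those values go to them, so strike 9, 11 from M, Q.
K and M share exactly the 2 values {5, 17}; by pigeonhole those values go to them, so strike 5, 17 from N, O, Q, R.
That leaves N = 15. Eliminate 15 elsewhere: O.
R has just one choice, so R = 7. Strike 7 from Q.
So Q = 21.

21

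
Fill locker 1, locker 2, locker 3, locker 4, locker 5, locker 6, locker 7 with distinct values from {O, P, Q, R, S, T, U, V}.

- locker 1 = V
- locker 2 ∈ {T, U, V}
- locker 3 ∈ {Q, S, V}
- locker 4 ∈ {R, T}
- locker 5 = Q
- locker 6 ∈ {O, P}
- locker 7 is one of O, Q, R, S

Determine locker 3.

locker 1 must be V (only option left). So locker 2, locker 3 can't be V.
locker 5 has just one choice, so locker 5 = Q. So locker 3, locker 7 can't be Q.
So locker 3 = S.

S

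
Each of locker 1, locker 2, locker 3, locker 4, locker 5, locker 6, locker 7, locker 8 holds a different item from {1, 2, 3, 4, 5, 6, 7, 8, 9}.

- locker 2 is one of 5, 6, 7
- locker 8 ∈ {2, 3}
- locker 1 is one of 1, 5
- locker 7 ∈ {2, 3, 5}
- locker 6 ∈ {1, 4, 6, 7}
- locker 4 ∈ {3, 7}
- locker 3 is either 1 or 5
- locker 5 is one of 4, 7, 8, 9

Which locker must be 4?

locker 1 and locker 3 share exactly the 2 values {1, 5}; by pigeonhole those values go to them, so strike 1, 5 from locker 2, locker 6, locker 7.
locker 7 and locker 8 share exactly the 2 values {2, 3}; by pigeonhole those values go to them, so strike 2, 3 from locker 4.
locker 4's domain is down to {7}, so locker 4 = 7. Eliminate 7 elsewhere: locker 2, locker 5, locker 6.
locker 2 must be 6 (only option left). Strike 6 from locker 6.
So 4 goes to locker 6.

locker 6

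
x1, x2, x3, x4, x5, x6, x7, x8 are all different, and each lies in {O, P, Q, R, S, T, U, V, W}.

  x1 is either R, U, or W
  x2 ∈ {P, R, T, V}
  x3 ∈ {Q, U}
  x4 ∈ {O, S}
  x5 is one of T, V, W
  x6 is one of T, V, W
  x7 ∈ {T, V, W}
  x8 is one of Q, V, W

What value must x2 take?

x5, x6, x7 share exactly the 3 values {T, V, W}; by pigeonhole those values go to them, so strike T, V, W from x1, x2, x8.
x8's domain is down to {Q}, so x8 = Q. So x3 can't be Q.
x3 must be U (only option left). Strike U from x1.
That leaves x1 = R. Eliminate R elsewhere: x2.
So x2 = P.

P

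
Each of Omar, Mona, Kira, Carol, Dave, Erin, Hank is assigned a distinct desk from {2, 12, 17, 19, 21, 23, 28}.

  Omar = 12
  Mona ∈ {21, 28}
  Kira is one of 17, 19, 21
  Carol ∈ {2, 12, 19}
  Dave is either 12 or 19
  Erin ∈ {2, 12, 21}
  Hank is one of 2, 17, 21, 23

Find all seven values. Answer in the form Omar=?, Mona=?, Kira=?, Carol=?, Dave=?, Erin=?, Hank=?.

Omar has just one choice, so Omar = 12. So Carol, Dave, Erin can't be 12.
Dave has just one choice, so Dave = 19. Remove 19 from Kira, Carol.
That leaves Carol = 2. So Erin, Hank can't be 2.
Erin's domain is down to {21}, so Erin = 21. Strike 21 from Mona, Kira, Hank.
That leaves Mona = 28.
That leaves Kira = 17. Strike 17 from Hank.
Hank has just one choice, so Hank = 23.

Omar=12, Mona=28, Kira=17, Carol=2, Dave=19, Erin=21, Hank=23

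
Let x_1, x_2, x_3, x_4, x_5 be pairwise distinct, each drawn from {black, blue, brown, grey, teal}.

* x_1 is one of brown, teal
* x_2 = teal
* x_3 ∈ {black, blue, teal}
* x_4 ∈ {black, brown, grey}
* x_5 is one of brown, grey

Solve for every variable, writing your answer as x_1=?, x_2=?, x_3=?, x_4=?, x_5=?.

x_1=brown, x_2=teal, x_3=blue, x_4=black, x_5=grey

x_2's domain is down to {teal}, so x_2 = teal. So x_1, x_3 can't be teal.
x_1's domain is down to {brown}, so x_1 = brown. Remove brown from x_4, x_5.
That leaves x_5 = grey. So x_4 can't be grey.
x_4 must be black (only option left). Remove black from x_3.
x_3's domain is down to {blue}, so x_3 = blue.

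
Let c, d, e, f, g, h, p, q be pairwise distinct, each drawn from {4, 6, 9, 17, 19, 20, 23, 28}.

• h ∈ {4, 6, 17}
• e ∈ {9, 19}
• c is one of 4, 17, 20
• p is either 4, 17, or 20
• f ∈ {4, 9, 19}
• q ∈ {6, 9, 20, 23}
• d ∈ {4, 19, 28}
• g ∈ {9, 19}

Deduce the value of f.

4

The 8 variables together cover exactly {4, 6, 9, 17, 19, 20, 23, 28} — 8 values for 8 variables — and 23 appears only in q's list, so q = 23.
The 7 still-open variables draw from only 7 values {4, 6, 9, 17, 19, 20, 28}, so each is used; only h can be 6, hence h = 6.
The 6 still-open variables draw from only 6 values {4, 9, 17, 19, 20, 28}, so each is used; only d can be 28, hence d = 28.
e and g share exactly the 2 values {9, 19}; by pigeonhole those values go to them, so strike 9, 19 from f.
So f = 4.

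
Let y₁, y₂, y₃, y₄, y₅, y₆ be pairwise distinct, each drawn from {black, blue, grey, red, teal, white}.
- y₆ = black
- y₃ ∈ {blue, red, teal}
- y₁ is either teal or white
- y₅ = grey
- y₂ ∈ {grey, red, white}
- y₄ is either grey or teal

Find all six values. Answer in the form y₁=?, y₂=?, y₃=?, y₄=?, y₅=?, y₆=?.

y₅'s domain is down to {grey}, so y₅ = grey. Eliminate grey elsewhere: y₂, y₄.
y₆'s domain is down to {black}, so y₆ = black.
y₄ has just one choice, so y₄ = teal. So y₁, y₃ can't be teal.
y₁ has just one choice, so y₁ = white. Remove white from y₂.
That leaves y₂ = red. Strike red from y₃.
That leaves y₃ = blue.

y₁=white, y₂=red, y₃=blue, y₄=teal, y₅=grey, y₆=black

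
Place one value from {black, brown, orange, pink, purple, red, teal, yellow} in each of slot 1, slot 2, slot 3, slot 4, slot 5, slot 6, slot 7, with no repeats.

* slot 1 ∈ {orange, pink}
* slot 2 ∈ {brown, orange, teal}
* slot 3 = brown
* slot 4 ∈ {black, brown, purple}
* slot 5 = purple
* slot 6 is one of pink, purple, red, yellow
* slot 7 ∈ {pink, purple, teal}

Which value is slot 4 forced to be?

black

slot 3 has just one choice, so slot 3 = brown. Remove brown from slot 2, slot 4.
slot 5 has just one choice, so slot 5 = purple. Remove purple from slot 4, slot 6, slot 7.
So slot 4 = black.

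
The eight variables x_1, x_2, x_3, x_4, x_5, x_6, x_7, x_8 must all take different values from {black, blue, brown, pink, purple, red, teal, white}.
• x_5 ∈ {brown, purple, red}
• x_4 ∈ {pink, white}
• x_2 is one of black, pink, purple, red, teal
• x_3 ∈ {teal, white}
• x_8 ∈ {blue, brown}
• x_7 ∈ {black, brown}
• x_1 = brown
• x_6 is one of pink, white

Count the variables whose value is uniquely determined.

x_1 must be brown (only option left). Strike brown from x_5, x_7, x_8.
That leaves x_7 = black. Strike black from x_2.
x_8's domain is down to {blue}, so x_8 = blue.
The 2 variables x_4 and x_6 are confined to {pink, white}, which locks those values in; drop them from x_2, x_3.
x_3 has just one choice, so x_3 = teal. So x_2 can't be teal.
Determined: x_1=brown, x_3=teal, x_7=black, x_8=blue. The other variables each still have more than one consistent value. That makes 4.

4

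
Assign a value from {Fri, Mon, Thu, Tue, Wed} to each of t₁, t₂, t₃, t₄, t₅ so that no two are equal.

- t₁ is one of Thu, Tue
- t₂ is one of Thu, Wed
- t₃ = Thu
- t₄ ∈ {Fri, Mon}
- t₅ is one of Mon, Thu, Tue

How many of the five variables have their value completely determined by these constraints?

5

t₃ must be Thu (only option left). Eliminate Thu elsewhere: t₁, t₂, t₅.
t₁ has just one choice, so t₁ = Tue. Remove Tue from t₅.
t₂ must be Wed (only option left).
t₅ has just one choice, so t₅ = Mon. Remove Mon from t₄.
t₄ must be Fri (only option left).
Every variable is fixed: t₁=Tue, t₂=Wed, t₃=Thu, t₄=Fri, t₅=Mon. That makes 5.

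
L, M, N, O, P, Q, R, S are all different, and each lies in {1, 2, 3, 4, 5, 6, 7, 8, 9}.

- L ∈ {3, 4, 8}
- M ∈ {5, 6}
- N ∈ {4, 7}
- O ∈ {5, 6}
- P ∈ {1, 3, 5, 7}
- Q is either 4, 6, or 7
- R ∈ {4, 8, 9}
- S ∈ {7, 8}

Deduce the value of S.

The 8 variables draw from only 8 values {1, 3, 4, 5, 6, 7, 8, 9}, so each is used; only P can be 1, hence P = 1.
Among the 7 still-open variables, 3 fits only L (and all 7 values in {3, 4, 5, 6, 7, 8, 9} must be used), so L = 3.
The 6 still-open variables together cover exactly {4, 5, 6, 7, 8, 9} — 6 values for 6 variables — and 9 appears only in R's list, so R = 9.
The 5 still-open variables draw from only 5 values {4, 5, 6, 7, 8}, so each is used; only S can be 8, hence S = 8.

8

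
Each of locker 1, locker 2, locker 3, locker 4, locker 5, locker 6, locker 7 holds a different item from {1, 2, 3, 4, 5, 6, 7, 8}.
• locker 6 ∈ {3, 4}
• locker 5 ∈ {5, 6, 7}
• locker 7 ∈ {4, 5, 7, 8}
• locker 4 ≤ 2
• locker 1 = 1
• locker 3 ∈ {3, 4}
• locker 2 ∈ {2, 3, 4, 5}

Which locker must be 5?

locker 2

locker 1's domain is down to {1}, so locker 1 = 1. Eliminate 1 elsewhere: locker 4.
locker 4 must be 2 (only option left). Strike 2 from locker 2.
locker 3 and locker 6 between them cover only {3, 4} — a naked pair. Remove those values from locker 2, locker 7.
So 5 goes to locker 2.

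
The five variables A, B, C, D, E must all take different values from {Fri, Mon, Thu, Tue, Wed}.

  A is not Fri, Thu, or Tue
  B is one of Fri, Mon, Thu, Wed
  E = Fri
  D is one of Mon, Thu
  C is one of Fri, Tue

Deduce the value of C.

Tue

E has just one choice, so E = Fri. Strike Fri from B, C.
So C = Tue.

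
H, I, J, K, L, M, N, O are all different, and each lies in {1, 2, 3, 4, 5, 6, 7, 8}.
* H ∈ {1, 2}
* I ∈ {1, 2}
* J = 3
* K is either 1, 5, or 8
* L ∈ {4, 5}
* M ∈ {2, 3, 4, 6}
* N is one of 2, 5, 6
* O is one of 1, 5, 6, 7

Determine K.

8

J must be 3 (only option left). Strike 3 from M.
The 7 still-open variables draw from only 7 values {1, 2, 4, 5, 6, 7, 8}, so each is used; only O can be 7, hence O = 7.
Among the 6 still-open variables, 8 fits only K (and all 6 values in {1, 2, 4, 5, 6, 8} must be used), so K = 8.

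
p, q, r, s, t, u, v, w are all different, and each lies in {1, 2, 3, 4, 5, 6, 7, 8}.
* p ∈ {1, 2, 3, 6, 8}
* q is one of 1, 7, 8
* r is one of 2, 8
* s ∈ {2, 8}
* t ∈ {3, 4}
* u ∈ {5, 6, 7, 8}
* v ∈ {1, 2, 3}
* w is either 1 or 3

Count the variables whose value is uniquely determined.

The 8 variables draw from only 8 values {1, 2, 3, 4, 5, 6, 7, 8}, so each is used; only t can be 4, hence t = 4.
The 7 still-open variables draw from only 7 values {1, 2, 3, 5, 6, 7, 8}, so each is used; only u can be 5, hence u = 5.
The 6 still-open variables together cover exactly {1, 2, 3, 6, 7, 8} — 6 values for 6 variables — and 6 appears only in p's list, so p = 6.
The 5 still-open variables draw from only 5 values {1, 2, 3, 7, 8}, so each is used; only q can be 7, hence q = 7.
r and s between them cover only {2, 8} — a naked pair. Remove those values from v.
Determined: p=6, q=7, t=4, u=5. The other variables each still have more than one consistent value. That makes 4.

4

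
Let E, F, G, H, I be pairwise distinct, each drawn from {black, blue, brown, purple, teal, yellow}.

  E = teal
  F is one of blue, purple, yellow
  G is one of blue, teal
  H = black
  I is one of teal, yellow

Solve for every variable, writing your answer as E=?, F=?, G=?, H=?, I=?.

E=teal, F=purple, G=blue, H=black, I=yellow

E must be teal (only option left). Eliminate teal elsewhere: G, I.
G must be blue (only option left). So F can't be blue.
H must be black (only option left).
I must be yellow (only option left). Strike yellow from F.
That leaves F = purple.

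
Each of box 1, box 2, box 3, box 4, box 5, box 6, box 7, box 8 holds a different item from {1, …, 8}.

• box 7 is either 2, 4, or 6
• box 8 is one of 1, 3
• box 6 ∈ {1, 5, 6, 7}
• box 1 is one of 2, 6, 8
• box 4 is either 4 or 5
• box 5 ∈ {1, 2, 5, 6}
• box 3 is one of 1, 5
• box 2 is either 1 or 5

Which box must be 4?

box 4

The 8 variables draw from only 8 values {1, 2, 3, 4, 5, 6, 7, 8}, so each is used; only box 8 can be 3, hence box 8 = 3.
Among the 7 still-open variables, 7 fits only box 6 (and all 7 values in {1, 2, 4, 5, 6, 7, 8} must be used), so box 6 = 7.
The 6 still-open variables together cover exactly {1, 2, 4, 5, 6, 8} — 6 values for 6 variables — and 8 appears only in box 1's list, so box 1 = 8.
box 2 and box 3 share exactly the 2 values {1, 5}; by pigeonhole those values go to them, so strike 1, 5 from box 4, box 5.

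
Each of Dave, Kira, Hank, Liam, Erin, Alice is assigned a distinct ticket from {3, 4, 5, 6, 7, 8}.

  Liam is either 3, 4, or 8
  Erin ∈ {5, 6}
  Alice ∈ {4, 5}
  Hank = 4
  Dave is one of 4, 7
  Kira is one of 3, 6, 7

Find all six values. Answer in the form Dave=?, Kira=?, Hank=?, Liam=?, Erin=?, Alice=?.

Hank's domain is down to {4}, so Hank = 4. So Dave, Liam, Alice can't be 4.
Alice's domain is down to {5}, so Alice = 5. Eliminate 5 elsewhere: Erin.
That leaves Dave = 7. Strike 7 from Kira.
Erin must be 6 (only option left). So Kira can't be 6.
Kira's domain is down to {3}, so Kira = 3. So Liam can't be 3.
Liam must be 8 (only option left).

Dave=7, Kira=3, Hank=4, Liam=8, Erin=6, Alice=5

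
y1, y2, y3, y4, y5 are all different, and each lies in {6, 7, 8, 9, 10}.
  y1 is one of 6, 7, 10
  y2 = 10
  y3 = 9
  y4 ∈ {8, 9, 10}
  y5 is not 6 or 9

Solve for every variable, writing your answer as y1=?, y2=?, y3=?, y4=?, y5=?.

y1=6, y2=10, y3=9, y4=8, y5=7

y2 has just one choice, so y2 = 10. Eliminate 10 elsewhere: y1, y4, y5.
That leaves y3 = 9. Remove 9 from y4.
y4's domain is down to {8}, so y4 = 8. Eliminate 8 elsewhere: y5.
y5 has just one choice, so y5 = 7. Strike 7 from y1.
y1's domain is down to {6}, so y1 = 6.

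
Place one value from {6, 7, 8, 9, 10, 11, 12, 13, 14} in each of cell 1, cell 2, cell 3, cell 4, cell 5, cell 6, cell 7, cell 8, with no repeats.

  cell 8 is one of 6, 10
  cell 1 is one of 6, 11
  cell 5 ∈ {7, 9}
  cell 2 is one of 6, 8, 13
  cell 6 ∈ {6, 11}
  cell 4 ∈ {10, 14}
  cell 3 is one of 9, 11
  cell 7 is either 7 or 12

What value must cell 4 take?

14

The 2 variables cell 1 and cell 6 are confined to {6, 11}, which locks those values in; drop them from cell 2, cell 3, cell 8.
cell 3 must be 9 (only option left). So cell 5 can't be 9.
cell 5's domain is down to {7}, so cell 5 = 7. Remove 7 from cell 7.
cell 7 has just one choice, so cell 7 = 12.
cell 8 has just one choice, so cell 8 = 10. Remove 10 from cell 4.
So cell 4 = 14.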